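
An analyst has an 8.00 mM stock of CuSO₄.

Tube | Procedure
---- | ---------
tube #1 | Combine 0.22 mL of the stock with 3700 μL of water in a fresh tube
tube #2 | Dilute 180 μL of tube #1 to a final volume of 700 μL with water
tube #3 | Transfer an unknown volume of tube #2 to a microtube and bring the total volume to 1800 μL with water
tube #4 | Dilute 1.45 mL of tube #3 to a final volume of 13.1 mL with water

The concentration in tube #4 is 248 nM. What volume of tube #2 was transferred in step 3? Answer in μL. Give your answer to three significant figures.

34.9 μL

Step 1: 0.22 mL + 3700 μL = 3.92 mL total → factor 3.92/0.22 = 17.818
Step 2: 180 μL brought to 700 μL → factor 700/180 = 3.8889
Step 3: v brought to 1800 μL → factor = 1800 μL/v
Step 4: 1.45 mL brought to 13.1 mL → factor 13.1/1.45 = 9.0345
Product of known-step factors = 626.03
Overall factor = 8.00 mM / (248 nM) = 32258
Step-3 factor = 32258 / 626.03 = 51.528
v = 1800 μL / 51.528 = 34.9 μL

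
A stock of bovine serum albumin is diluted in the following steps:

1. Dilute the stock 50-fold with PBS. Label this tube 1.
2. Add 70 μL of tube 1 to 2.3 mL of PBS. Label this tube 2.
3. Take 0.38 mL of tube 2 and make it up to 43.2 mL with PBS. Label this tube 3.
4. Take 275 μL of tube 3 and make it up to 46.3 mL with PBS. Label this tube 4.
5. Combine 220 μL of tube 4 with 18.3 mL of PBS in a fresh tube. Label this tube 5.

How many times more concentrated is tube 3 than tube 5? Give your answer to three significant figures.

1.42 × 10^4

Step 1: 50-fold → factor 50
Step 2: 70 μL + 2.3 mL = 2370 μL total → factor 2370/70 = 33.857
Step 3: 0.38 mL brought to 43.2 mL → factor 43.2/0.38 = 113.68
Step 4: 275 μL brought to 46.3 mL → factor 46300/275 = 168.36
Step 5: 220 μL + 18.3 mL = 18520 μL total → factor 18520/220 = 84.182
Dilution factor to tube 3 = 1.9245 × 10^5; to tube 5 = 2.7276 × 10^9
[tube 3]/[tube 5] = (factor to tube 5)/(factor to tube 3) = 2.7276 × 10^9/1.9245 × 10^5 = 1.42 × 10^4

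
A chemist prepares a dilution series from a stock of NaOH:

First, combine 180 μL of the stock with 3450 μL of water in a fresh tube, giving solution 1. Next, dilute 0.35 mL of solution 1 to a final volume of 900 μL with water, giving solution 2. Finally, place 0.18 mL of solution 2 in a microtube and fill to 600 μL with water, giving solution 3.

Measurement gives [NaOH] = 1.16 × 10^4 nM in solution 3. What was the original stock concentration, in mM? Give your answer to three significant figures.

2.01 mM

Step 1: 180 μL + 3450 μL = 3630 μL total → factor 3630/180 = 20.167
Step 2: 0.35 mL brought to 900 μL → factor 0.9/0.35 = 2.5714
Step 3: 0.18 mL brought to 600 μL → factor 0.6/0.18 = 3.3333
Overall dilution factor = 20.167 × 2.5714 × 3.3333 = 172.86
Stock = 1.16 × 10^4 nM × 172.86 = 2.005 × 10^6 nM = 2.01 mM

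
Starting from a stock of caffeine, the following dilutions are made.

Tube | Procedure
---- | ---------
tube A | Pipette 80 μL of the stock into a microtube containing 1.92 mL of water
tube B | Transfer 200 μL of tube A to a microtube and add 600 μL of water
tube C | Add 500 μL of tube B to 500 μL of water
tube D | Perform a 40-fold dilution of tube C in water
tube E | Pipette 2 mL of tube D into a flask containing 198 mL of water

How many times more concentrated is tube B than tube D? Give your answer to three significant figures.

Step 1: 80 μL + 1.92 mL = 2000 μL total → factor 2000/80 = 25
Step 2: 200 μL + 600 μL = 800 μL total → factor 800/200 = 4
Step 3: 500 μL + 500 μL = 1000 μL total → factor 1000/500 = 2
Step 4: 40-fold → factor 40
Dilution factor to tube B = 100; to tube D = 8000
[tube B]/[tube D] = (factor to tube D)/(factor to tube B) = 8000/100 = 80.0

80.0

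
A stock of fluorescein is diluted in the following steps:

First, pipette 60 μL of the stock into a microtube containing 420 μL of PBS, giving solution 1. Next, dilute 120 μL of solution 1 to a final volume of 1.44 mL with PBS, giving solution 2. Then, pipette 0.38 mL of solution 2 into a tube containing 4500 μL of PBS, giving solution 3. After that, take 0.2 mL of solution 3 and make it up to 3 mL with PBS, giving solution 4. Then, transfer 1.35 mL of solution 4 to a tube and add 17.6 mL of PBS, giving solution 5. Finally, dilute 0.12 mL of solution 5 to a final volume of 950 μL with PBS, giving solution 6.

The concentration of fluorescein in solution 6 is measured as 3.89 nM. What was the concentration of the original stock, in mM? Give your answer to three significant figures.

Step 1: 60 μL + 420 μL = 480 μL total → factor 480/60 = 8
Step 2: 120 μL brought to 1.44 mL → factor 1440/120 = 12
Step 3: 0.38 mL + 4500 μL = 4.88 mL total → factor 4.88/0.38 = 12.842
Step 4: 0.2 mL brought to 3 mL → factor 3/0.2 = 15
Step 5: 1.35 mL + 17.6 mL = 18.95 mL total → factor 18.95/1.35 = 14.037
Step 6: 0.12 mL brought to 950 μL → factor 0.95/0.12 = 7.9167
Overall dilution factor = 8 × 12 × 12.842 × 15 × 14.037 × 7.9167 = 2.055 × 10^6
Stock = 3.89 nM × 2.055 × 10^6 = 7.994 × 10^6 nM = 7.99 mM

7.99 mM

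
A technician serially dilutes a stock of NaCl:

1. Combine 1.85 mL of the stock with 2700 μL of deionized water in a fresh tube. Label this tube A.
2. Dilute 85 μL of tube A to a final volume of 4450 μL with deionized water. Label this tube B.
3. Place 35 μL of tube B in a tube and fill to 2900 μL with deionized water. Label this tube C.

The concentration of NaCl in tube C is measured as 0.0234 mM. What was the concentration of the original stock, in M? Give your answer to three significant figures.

0.250 M

Step 1: 1.85 mL + 2700 μL = 4.55 mL total → factor 4.55/1.85 = 2.4595
Step 2: 85 μL brought to 4450 μL → factor 4450/85 = 52.353
Step 3: 35 μL brought to 2900 μL → factor 2900/35 = 82.857
Overall dilution factor = 2.4595 × 52.353 × 82.857 = 10669
Stock = 0.0234 mM × 10669 = 249.6 mM = 0.250 M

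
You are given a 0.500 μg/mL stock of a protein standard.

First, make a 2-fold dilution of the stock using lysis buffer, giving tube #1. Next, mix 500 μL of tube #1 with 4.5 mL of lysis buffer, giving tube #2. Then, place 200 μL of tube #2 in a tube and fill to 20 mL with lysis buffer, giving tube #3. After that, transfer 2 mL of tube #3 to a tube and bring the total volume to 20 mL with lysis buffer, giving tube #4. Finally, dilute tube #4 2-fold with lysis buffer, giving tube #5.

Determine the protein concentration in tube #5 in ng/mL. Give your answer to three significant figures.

Step 1: 2-fold → factor 2
Step 2: 500 μL + 4.5 mL = 5000 μL total → factor 5000/500 = 10
Step 3: 200 μL brought to 20 mL → factor 20000/200 = 100
Step 4: 2 mL brought to 20 mL → factor 20/2 = 10
Step 5: 2-fold → factor 2
Overall dilution factor = 2 × 10 × 100 × 10 × 2 = 40000
Final = 0.500 μg/mL / 40000 = 1.250 × 10^-5 μg/mL = 0.0125 ng/mL

0.0125 ng/mL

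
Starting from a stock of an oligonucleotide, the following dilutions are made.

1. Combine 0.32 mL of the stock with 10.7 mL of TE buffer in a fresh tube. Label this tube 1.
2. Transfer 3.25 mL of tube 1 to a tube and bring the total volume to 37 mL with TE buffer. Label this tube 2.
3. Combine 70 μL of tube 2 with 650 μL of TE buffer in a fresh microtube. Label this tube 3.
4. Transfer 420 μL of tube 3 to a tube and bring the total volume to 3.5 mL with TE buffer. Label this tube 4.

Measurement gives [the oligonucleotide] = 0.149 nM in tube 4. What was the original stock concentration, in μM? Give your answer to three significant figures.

5.01 μM

Step 1: 0.32 mL + 10.7 mL = 11.02 mL total → factor 11.02/0.32 = 34.438
Step 2: 3.25 mL brought to 37 mL → factor 37/3.25 = 11.385
Step 3: 70 μL + 650 μL = 720 μL total → factor 720/70 = 10.286
Step 4: 420 μL brought to 3.5 mL → factor 3500/420 = 8.3333
Overall dilution factor = 34.438 × 11.385 × 10.286 × 8.3333 = 33605
Stock = 0.149 nM × 33605 = 5007 nM = 5.01 μM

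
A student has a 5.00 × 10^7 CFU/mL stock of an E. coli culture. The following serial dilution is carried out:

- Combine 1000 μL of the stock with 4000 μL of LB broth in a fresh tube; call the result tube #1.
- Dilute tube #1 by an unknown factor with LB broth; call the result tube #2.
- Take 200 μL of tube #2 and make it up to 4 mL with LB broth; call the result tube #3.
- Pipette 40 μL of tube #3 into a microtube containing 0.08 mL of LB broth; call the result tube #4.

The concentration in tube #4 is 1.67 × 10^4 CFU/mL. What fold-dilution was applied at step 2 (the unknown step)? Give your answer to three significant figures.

9.98-fold

Step 1: 1000 μL + 4000 μL = 5000 μL total → factor 5000/1000 = 5
Step 2: unknown factor x
Step 3: 200 μL brought to 4 mL → factor 4000/200 = 20
Step 4: 40 μL + 0.08 mL = 120 μL total → factor 120/40 = 3
Product of known-step factors = 300
Overall factor = 5.00 × 10^7 CFU/mL / (1.67 × 10^4 CFU/mL) = 2994
x = 2994 / 300 = 9.98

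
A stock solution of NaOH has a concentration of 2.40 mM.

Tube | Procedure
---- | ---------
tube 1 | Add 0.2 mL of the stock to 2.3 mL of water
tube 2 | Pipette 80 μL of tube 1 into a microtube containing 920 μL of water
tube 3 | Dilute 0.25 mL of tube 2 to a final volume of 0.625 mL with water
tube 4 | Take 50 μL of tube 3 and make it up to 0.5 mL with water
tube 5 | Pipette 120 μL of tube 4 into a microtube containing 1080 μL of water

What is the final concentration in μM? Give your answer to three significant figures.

Step 1: 0.2 mL + 2.3 mL = 2.5 mL total → factor 2.5/0.2 = 12.5
Step 2: 80 μL + 920 μL = 1000 μL total → factor 1000/80 = 12.5
Step 3: 0.25 mL brought to 0.625 mL → factor 0.625/0.25 = 2.5
Step 4: 50 μL brought to 0.5 mL → factor 500/50 = 10
Step 5: 120 μL + 1080 μL = 1200 μL total → factor 1200/120 = 10
Overall dilution factor = 12.5 × 12.5 × 2.5 × 10 × 10 = 39062
Final = 2.40 mM / 39062 = 6.144 × 10^-5 mM = 0.0614 μM

0.0614 μM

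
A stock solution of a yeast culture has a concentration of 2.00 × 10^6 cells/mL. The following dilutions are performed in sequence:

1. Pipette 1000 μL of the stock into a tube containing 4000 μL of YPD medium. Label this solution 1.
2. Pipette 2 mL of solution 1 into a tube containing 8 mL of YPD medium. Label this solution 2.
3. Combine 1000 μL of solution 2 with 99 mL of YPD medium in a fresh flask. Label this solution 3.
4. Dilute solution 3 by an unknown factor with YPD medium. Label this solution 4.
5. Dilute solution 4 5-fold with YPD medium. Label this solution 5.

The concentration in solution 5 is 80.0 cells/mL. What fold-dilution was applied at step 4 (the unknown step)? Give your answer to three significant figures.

2.00-fold

Step 1: 1000 μL + 4000 μL = 5000 μL total → factor 5000/1000 = 5
Step 2: 2 mL + 8 mL = 10 mL total → factor 10/2 = 5
Step 3: 1000 μL + 99 mL = 1 × 10^5 μL total → factor 1 × 10^5/1000 = 100
Step 4: unknown factor x
Step 5: 5-fold → factor 5
Product of known-step factors = 12500
Overall factor = 2.00 × 10^6 cells/mL / (80.0 cells/mL) = 25000
x = 25000 / 12500 = 2.00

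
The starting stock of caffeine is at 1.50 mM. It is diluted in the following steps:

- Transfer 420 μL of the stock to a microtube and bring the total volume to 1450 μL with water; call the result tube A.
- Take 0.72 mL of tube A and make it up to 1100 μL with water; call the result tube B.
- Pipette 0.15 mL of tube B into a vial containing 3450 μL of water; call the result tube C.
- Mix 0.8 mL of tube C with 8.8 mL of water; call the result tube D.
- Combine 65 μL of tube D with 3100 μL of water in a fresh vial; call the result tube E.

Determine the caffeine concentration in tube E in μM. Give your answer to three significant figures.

0.0203 μM

Step 1: 420 μL brought to 1450 μL → factor 1450/420 = 3.4524
Step 2: 0.72 mL brought to 1100 μL → factor 1.1/0.72 = 1.5278
Step 3: 0.15 mL + 3450 μL = 3.6 mL total → factor 3.6/0.15 = 24
Step 4: 0.8 mL + 8.8 mL = 9.6 mL total → factor 9.6/0.8 = 12
Step 5: 65 μL + 3100 μL = 3165 μL total → factor 3165/65 = 48.692
Overall dilution factor = 3.4524 × 1.5278 × 24 × 12 × 48.692 = 73966
Final = 1.50 mM / 73966 = 2.028 × 10^-5 mM = 0.0203 μM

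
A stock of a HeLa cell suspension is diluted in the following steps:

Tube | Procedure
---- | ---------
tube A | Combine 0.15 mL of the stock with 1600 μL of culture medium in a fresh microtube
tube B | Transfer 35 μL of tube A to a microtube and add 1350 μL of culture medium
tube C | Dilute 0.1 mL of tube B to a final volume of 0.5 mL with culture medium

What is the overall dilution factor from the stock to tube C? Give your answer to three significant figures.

Step 1: 0.15 mL + 1600 μL = 1.75 mL total → factor 1.75/0.15 = 11.667
Step 2: 35 μL + 1350 μL = 1385 μL total → factor 1385/35 = 39.571
Step 3: 0.1 mL brought to 0.5 mL → factor 0.5/0.1 = 5
Overall dilution factor = 11.667 × 39.571 × 5 = 2308.3

2.31 × 10^3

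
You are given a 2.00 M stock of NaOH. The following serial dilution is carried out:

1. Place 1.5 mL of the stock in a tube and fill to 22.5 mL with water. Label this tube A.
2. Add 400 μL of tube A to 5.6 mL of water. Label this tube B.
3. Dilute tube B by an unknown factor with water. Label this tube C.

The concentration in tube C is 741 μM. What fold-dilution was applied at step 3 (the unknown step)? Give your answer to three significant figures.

12.0-fold

Step 1: 1.5 mL brought to 22.5 mL → factor 22.5/1.5 = 15
Step 2: 400 μL + 5.6 mL = 6000 μL total → factor 6000/400 = 15
Step 3: unknown factor x
Product of known-step factors = 225
Overall factor = 2.00 M / (741 μM) = 2699.1
x = 2699.1 / 225 = 12.0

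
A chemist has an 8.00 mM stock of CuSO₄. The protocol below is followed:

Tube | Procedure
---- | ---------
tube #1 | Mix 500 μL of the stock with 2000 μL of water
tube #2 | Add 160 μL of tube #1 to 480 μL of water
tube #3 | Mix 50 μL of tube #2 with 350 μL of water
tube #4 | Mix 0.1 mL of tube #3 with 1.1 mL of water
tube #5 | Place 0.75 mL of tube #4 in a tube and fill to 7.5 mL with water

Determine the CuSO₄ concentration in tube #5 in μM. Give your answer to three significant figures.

0.417 μM

Step 1: 500 μL + 2000 μL = 2500 μL total → factor 2500/500 = 5
Step 2: 160 μL + 480 μL = 640 μL total → factor 640/160 = 4
Step 3: 50 μL + 350 μL = 400 μL total → factor 400/50 = 8
Step 4: 0.1 mL + 1.1 mL = 1.2 mL total → factor 1.2/0.1 = 12
Step 5: 0.75 mL brought to 7.5 mL → factor 7.5/0.75 = 10
Overall dilution factor = 5 × 4 × 8 × 12 × 10 = 19200
Final = 8.00 mM / 19200 = 0.0004167 mM = 0.417 μM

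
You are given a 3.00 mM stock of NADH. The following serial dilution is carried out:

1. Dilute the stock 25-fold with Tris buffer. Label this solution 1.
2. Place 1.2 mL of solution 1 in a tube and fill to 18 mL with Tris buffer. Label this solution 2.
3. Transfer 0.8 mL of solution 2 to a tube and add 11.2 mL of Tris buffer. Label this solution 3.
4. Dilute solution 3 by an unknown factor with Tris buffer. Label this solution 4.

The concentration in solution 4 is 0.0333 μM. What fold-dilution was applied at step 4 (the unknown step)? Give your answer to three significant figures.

Step 1: 25-fold → factor 25
Step 2: 1.2 mL brought to 18 mL → factor 18/1.2 = 15
Step 3: 0.8 mL + 11.2 mL = 12 mL total → factor 12/0.8 = 15
Step 4: unknown factor x
Product of known-step factors = 5625
Overall factor = 3.00 mM / (0.0333 μM) = 90090
x = 90090 / 5625 = 16.0

16.0-fold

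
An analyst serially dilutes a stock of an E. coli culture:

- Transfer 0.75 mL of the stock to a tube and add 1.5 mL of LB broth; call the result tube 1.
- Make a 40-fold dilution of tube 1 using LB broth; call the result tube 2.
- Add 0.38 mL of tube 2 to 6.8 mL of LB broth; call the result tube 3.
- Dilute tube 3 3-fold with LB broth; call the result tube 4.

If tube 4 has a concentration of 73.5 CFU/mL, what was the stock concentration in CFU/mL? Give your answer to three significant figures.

5.00 × 10^5 CFU/mL

Step 1: 0.75 mL + 1.5 mL = 2.25 mL total → factor 2.25/0.75 = 3
Step 2: 40-fold → factor 40
Step 3: 0.38 mL + 6.8 mL = 7.18 mL total → factor 7.18/0.38 = 18.895
Step 4: 3-fold → factor 3
Overall dilution factor = 3 × 40 × 18.895 × 3 = 6802.1
Stock = 73.5 CFU/mL × 6802.1 = 5.00 × 10^5 CFU/mL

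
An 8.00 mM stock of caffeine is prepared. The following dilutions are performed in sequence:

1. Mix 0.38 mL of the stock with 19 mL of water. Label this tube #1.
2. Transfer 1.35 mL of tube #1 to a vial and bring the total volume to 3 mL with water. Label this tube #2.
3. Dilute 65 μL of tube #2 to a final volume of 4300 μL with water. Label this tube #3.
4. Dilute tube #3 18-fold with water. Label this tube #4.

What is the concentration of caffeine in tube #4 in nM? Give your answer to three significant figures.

Step 1: 0.38 mL + 19 mL = 19.38 mL total → factor 19.38/0.38 = 51
Step 2: 1.35 mL brought to 3 mL → factor 3/1.35 = 2.2222
Step 3: 65 μL brought to 4300 μL → factor 4300/65 = 66.154
Step 4: 18-fold → factor 18
Overall dilution factor = 51 × 2.2222 × 66.154 × 18 = 1.3495 × 10^5
Final = 8.00 mM / 1.3495 × 10^5 = 5.928 × 10^-5 mM = 59.3 nM

59.3 nM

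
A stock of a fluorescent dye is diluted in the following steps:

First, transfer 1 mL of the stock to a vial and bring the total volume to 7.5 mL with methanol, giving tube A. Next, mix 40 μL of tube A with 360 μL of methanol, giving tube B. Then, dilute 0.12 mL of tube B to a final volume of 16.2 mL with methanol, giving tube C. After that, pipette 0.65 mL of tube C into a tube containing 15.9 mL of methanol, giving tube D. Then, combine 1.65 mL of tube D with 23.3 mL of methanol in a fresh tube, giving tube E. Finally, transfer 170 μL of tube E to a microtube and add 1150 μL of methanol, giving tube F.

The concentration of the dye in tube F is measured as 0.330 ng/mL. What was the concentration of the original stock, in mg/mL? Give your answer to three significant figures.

Step 1: 1 mL brought to 7.5 mL → factor 7.5/1 = 7.5
Step 2: 40 μL + 360 μL = 400 μL total → factor 400/40 = 10
Step 3: 0.12 mL brought to 16.2 mL → factor 16.2/0.12 = 135
Step 4: 0.65 mL + 15.9 mL = 16.55 mL total → factor 16.55/0.65 = 25.462
Step 5: 1.65 mL + 23.3 mL = 24.95 mL total → factor 24.95/1.65 = 15.121
Step 6: 170 μL + 1150 μL = 1320 μL total → factor 1320/170 = 7.7647
Overall dilution factor = 7.5 × 10 × 135 × 25.462 × 15.121 × 7.7647 = 3.0269 × 10^7
Stock = 0.330 ng/mL × 3.0269 × 10^7 = 9.989 × 10^6 ng/mL = 9.99 mg/mL

9.99 mg/mL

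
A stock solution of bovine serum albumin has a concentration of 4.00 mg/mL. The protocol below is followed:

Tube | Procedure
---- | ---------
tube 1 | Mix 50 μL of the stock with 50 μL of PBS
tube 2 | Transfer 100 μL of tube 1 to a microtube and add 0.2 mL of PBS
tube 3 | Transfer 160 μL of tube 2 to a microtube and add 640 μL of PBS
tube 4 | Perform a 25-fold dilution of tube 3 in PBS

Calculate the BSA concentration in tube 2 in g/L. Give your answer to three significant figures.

0.667 g/L

Step 1: 50 μL + 50 μL = 100 μL total → factor 100/50 = 2
Step 2: 100 μL + 0.2 mL = 300 μL total → factor 300/100 = 3
Dilution factor through tube 2 = 2 × 3 = 6
[tube 2] = 4.00 mg/mL / 6 = 0.6667 mg/mL = 0.667 g/L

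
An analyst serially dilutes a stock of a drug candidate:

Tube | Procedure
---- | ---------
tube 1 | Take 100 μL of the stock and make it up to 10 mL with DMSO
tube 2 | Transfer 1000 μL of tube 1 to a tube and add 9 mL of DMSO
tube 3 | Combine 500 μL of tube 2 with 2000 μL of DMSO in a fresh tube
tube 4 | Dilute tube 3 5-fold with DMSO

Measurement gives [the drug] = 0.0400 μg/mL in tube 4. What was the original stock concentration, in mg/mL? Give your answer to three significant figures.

1.00 mg/mL

Step 1: 100 μL brought to 10 mL → factor 10000/100 = 100
Step 2: 1000 μL + 9 mL = 10000 μL total → factor 10000/1000 = 10
Step 3: 500 μL + 2000 μL = 2500 μL total → factor 2500/500 = 5
Step 4: 5-fold → factor 5
Overall dilution factor = 100 × 10 × 5 × 5 = 25000
Stock = 0.0400 μg/mL × 25000 = 1000 μg/mL = 1.00 mg/mL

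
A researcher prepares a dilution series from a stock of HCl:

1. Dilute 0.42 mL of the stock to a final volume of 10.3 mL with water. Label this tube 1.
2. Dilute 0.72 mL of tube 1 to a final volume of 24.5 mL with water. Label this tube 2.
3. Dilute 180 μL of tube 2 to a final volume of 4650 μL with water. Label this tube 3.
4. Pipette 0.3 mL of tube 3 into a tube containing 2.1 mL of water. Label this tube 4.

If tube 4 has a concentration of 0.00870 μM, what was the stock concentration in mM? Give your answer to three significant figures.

Step 1: 0.42 mL brought to 10.3 mL → factor 10.3/0.42 = 24.524
Step 2: 0.72 mL brought to 24.5 mL → factor 24.5/0.72 = 34.028
Step 3: 180 μL brought to 4650 μL → factor 4650/180 = 25.833
Step 4: 0.3 mL + 2.1 mL = 2.4 mL total → factor 2.4/0.3 = 8
Overall dilution factor = 24.524 × 34.028 × 25.833 × 8 = 1.7246 × 10^5
Stock = 0.00870 μM × 1.7246 × 10^5 = 1500 μM = 1.50 mM

1.50 mM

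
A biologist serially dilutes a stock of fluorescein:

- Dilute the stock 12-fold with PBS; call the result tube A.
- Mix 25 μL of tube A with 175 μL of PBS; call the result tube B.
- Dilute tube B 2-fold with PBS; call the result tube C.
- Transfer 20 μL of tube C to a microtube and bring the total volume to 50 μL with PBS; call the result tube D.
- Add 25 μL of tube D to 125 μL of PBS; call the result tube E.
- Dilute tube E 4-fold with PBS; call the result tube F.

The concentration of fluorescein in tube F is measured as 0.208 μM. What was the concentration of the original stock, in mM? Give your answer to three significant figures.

Step 1: 12-fold → factor 12
Step 2: 25 μL + 175 μL = 200 μL total → factor 200/25 = 8
Step 3: 2-fold → factor 2
Step 4: 20 μL brought to 50 μL → factor 50/20 = 2.5
Step 5: 25 μL + 125 μL = 150 μL total → factor 150/25 = 6
Step 6: 4-fold → factor 4
Overall dilution factor = 12 × 8 × 2 × 2.5 × 6 × 4 = 11520
Stock = 0.208 μM × 11520 = 2396 μM = 2.40 mM

2.40 mM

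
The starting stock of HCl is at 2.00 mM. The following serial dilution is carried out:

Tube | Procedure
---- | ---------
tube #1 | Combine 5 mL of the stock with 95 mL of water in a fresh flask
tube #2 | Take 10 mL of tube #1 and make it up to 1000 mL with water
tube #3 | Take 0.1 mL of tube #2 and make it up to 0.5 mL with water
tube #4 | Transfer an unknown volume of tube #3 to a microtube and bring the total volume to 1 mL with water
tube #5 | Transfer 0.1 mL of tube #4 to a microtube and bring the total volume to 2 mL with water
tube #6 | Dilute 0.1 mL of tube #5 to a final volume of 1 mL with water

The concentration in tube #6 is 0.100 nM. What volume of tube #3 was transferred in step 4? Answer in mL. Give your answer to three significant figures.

0.100 mL

Step 1: 5 mL + 95 mL = 100 mL total → factor 100/5 = 20
Step 2: 10 mL brought to 1000 mL → factor 1000/10 = 100
Step 3: 0.1 mL brought to 0.5 mL → factor 0.5/0.1 = 5
Step 4: v brought to 1 mL → factor = 1 mL/v
Step 5: 0.1 mL brought to 2 mL → factor 2/0.1 = 20
Step 6: 0.1 mL brought to 1 mL → factor 1/0.1 = 10
Product of known-step factors = 2 × 10^6
Overall factor = 2.00 mM / (0.100 nM) = 2 × 10^7
Step-4 factor = 2 × 10^7 / 2 × 10^6 = 10
v = 1 mL / 10 = 0.100 mL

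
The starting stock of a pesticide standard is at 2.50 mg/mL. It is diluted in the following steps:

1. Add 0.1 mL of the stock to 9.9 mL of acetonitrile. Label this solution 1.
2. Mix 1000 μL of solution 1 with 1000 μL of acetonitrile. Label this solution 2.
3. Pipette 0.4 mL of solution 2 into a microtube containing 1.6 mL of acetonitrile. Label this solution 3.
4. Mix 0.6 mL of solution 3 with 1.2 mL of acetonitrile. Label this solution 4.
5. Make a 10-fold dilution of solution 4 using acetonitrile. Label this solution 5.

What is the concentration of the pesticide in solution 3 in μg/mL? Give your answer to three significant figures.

2.50 μg/mL

Step 1: 0.1 mL + 9.9 mL = 10 mL total → factor 10/0.1 = 100
Step 2: 1000 μL + 1000 μL = 2000 μL total → factor 2000/1000 = 2
Step 3: 0.4 mL + 1.6 mL = 2 mL total → factor 2/0.4 = 5
Dilution factor through solution 3 = 100 × 2 × 5 = 1000
[solution 3] = 2.50 mg/mL / 1000 = 0.002500 mg/mL = 2.50 μg/mL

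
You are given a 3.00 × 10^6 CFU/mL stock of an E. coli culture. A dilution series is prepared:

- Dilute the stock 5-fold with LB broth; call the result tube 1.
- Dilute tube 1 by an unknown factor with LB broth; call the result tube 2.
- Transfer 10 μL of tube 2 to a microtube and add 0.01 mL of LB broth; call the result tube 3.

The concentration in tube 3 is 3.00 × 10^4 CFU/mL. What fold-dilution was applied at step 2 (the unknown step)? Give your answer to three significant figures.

Step 1: 5-fold → factor 5
Step 2: unknown factor x
Step 3: 10 μL + 0.01 mL = 20 μL total → factor 20/10 = 2
Product of known-step factors = 10
Overall factor = 3.00 × 10^6 CFU/mL / (3.00 × 10^4 CFU/mL) = 100
x = 100 / 10 = 10.0

10.0-fold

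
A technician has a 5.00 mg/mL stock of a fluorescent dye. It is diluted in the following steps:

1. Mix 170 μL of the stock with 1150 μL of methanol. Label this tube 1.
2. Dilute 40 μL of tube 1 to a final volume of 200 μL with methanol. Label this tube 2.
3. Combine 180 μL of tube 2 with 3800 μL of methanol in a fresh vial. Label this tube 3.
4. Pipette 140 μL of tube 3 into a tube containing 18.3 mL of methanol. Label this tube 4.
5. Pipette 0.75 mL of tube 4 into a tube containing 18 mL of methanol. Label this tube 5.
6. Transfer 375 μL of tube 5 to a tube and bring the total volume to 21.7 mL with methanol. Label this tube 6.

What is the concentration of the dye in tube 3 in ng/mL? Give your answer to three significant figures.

5.82 × 10^3 ng/mL

Step 1: 170 μL + 1150 μL = 1320 μL total → factor 1320/170 = 7.7647
Step 2: 40 μL brought to 200 μL → factor 200/40 = 5
Step 3: 180 μL + 3800 μL = 3980 μL total → factor 3980/180 = 22.111
Dilution factor through tube 3 = 7.7647 × 5 × 22.111 = 858.43
[tube 3] = 5.00 mg/mL / 858.43 = 0.005825 mg/mL = 5.82 × 10^3 ng/mL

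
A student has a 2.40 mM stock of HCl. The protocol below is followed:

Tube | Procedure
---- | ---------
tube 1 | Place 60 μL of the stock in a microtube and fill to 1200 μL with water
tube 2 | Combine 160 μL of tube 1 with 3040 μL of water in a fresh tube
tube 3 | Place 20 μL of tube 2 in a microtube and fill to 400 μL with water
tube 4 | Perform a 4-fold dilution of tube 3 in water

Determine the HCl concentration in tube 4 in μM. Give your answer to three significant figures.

Step 1: 60 μL brought to 1200 μL → factor 1200/60 = 20
Step 2: 160 μL + 3040 μL = 3200 μL total → factor 3200/160 = 20
Step 3: 20 μL brought to 400 μL → factor 400/20 = 20
Step 4: 4-fold → factor 4
Overall dilution factor = 20 × 20 × 20 × 4 = 32000
Final = 2.40 mM / 32000 = 7.500 × 10^-5 mM = 0.0750 μM

0.0750 μM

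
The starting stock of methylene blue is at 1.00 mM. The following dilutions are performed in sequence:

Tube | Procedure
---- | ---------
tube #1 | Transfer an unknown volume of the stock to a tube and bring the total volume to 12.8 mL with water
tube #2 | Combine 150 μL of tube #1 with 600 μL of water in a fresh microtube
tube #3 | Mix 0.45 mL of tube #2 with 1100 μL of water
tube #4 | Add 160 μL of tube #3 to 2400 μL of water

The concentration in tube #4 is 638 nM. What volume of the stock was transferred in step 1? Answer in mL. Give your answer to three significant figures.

Step 1: v brought to 12.8 mL → factor = 12.8 mL/v
Step 2: 150 μL + 600 μL = 750 μL total → factor 750/150 = 5
Step 3: 0.45 mL + 1100 μL = 1.55 mL total → factor 1.55/0.45 = 3.4444
Step 4: 160 μL + 2400 μL = 2560 μL total → factor 2560/160 = 16
Product of known-step factors = 275.56
Overall factor = 1.00 mM / (638 nM) = 1567.4
Step-1 factor = 1567.4 / 275.56 = 5.6881
v = 12.8 mL / 5.6881 = 2.25 mL

2.25 mL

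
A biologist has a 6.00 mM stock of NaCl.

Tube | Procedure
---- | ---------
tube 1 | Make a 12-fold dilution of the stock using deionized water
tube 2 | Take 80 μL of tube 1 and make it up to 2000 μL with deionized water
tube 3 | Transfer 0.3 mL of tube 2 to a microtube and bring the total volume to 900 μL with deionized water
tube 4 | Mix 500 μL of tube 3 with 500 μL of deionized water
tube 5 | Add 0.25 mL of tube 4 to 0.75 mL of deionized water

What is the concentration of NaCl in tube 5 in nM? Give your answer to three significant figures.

833 nM

Step 1: 12-fold → factor 12
Step 2: 80 μL brought to 2000 μL → factor 2000/80 = 25
Step 3: 0.3 mL brought to 900 μL → factor 0.9/0.3 = 3
Step 4: 500 μL + 500 μL = 1000 μL total → factor 1000/500 = 2
Step 5: 0.25 mL + 0.75 mL = 1 mL total → factor 1/0.25 = 4
Overall dilution factor = 12 × 25 × 3 × 2 × 4 = 7200
Final = 6.00 mM / 7200 = 0.0008333 mM = 833 nM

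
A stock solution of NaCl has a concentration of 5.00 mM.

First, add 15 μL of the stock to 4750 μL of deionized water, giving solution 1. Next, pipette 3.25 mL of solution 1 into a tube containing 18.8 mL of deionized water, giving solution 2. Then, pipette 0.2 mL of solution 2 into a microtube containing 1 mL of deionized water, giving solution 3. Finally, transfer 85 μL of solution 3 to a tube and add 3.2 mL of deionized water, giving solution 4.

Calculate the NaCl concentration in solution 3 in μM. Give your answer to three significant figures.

0.387 μM

Step 1: 15 μL + 4750 μL = 4765 μL total → factor 4765/15 = 317.67
Step 2: 3.25 mL + 18.8 mL = 22.05 mL total → factor 22.05/3.25 = 6.7846
Step 3: 0.2 mL + 1 mL = 1.2 mL total → factor 1.2/0.2 = 6
Dilution factor through solution 3 = 317.67 × 6.7846 × 6 = 12931
[solution 3] = 5.00 mM / 12931 = 0.0003867 mM = 0.387 μM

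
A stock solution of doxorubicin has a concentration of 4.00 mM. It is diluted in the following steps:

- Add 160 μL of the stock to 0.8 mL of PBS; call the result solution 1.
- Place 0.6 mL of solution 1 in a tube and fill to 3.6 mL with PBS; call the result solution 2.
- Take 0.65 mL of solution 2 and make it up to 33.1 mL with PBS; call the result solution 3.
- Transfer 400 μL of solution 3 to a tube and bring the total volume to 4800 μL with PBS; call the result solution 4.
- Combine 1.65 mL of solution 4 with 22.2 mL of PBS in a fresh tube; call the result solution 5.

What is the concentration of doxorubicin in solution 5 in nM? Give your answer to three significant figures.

Step 1: 160 μL + 0.8 mL = 960 μL total → factor 960/160 = 6
Step 2: 0.6 mL brought to 3.6 mL → factor 3.6/0.6 = 6
Step 3: 0.65 mL brought to 33.1 mL → factor 33.1/0.65 = 50.923
Step 4: 400 μL brought to 4800 μL → factor 4800/400 = 12
Step 5: 1.65 mL + 22.2 mL = 23.85 mL total → factor 23.85/1.65 = 14.455
Overall dilution factor = 6 × 6 × 50.923 × 12 × 14.455 = 3.1798 × 10^5
Final = 4.00 mM / 3.1798 × 10^5 = 1.258 × 10^-5 mM = 12.6 nM

12.6 nM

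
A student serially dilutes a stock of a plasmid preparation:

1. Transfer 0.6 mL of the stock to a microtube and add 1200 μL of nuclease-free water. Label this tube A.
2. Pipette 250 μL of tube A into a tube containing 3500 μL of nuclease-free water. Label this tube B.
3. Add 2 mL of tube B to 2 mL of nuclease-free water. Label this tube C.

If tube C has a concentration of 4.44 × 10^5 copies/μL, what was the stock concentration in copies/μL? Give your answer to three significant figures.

Step 1: 0.6 mL + 1200 μL = 1.8 mL total → factor 1.8/0.6 = 3
Step 2: 250 μL + 3500 μL = 3750 μL total → factor 3750/250 = 15
Step 3: 2 mL + 2 mL = 4 mL total → factor 4/2 = 2
Overall dilution factor = 3 × 15 × 2 = 90
Stock = 4.44 × 10^5 copies/μL × 90 = 4.00 × 10^7 copies/μL

4.00 × 10^7 copies/μL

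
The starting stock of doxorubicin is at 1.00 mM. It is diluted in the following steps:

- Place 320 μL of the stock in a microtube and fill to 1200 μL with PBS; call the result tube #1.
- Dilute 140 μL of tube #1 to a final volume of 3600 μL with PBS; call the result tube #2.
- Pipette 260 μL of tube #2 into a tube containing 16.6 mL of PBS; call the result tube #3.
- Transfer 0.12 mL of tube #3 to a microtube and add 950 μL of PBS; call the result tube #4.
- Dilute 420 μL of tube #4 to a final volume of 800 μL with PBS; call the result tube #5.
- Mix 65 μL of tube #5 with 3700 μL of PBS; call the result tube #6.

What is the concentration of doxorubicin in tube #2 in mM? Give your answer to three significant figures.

Step 1: 320 μL brought to 1200 μL → factor 1200/320 = 3.75
Step 2: 140 μL brought to 3600 μL → factor 3600/140 = 25.714
Dilution factor through tube #2 = 3.75 × 25.714 = 96.429
[tube #2] = 1.00 mM / 96.429 = 0.0104 mM

0.0104 mM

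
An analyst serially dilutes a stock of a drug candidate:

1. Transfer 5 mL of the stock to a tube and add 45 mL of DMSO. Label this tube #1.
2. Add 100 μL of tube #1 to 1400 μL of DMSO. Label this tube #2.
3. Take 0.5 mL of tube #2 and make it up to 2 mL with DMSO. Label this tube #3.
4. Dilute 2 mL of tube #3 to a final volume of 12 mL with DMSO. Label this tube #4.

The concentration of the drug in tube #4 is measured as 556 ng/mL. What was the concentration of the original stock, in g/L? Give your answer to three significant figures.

2.00 g/L

Step 1: 5 mL + 45 mL = 50 mL total → factor 50/5 = 10
Step 2: 100 μL + 1400 μL = 1500 μL total → factor 1500/100 = 15
Step 3: 0.5 mL brought to 2 mL → factor 2/0.5 = 4
Step 4: 2 mL brought to 12 mL → factor 12/2 = 6
Overall dilution factor = 10 × 15 × 4 × 6 = 3600
Stock = 556 ng/mL × 3600 = 2.002 × 10^6 ng/mL = 2.00 g/L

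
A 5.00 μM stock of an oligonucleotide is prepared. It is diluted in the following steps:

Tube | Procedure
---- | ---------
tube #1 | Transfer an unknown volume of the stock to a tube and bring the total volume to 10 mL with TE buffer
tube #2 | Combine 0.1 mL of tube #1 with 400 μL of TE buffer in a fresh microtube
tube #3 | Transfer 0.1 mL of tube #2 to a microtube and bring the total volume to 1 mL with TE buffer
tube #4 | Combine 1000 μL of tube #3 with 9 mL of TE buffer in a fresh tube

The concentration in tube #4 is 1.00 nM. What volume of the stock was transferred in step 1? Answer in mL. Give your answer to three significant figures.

Step 1: v brought to 10 mL → factor = 10 mL/v
Step 2: 0.1 mL + 400 μL = 0.5 mL total → factor 0.5/0.1 = 5
Step 3: 0.1 mL brought to 1 mL → factor 1/0.1 = 10
Step 4: 1000 μL + 9 mL = 10000 μL total → factor 10000/1000 = 10
Product of known-step factors = 500
Overall factor = 5.00 μM / (1.00 nM) = 5000
Step-1 factor = 5000 / 500 = 10
v = 10 mL / 10 = 1.00 mL

1.00 mL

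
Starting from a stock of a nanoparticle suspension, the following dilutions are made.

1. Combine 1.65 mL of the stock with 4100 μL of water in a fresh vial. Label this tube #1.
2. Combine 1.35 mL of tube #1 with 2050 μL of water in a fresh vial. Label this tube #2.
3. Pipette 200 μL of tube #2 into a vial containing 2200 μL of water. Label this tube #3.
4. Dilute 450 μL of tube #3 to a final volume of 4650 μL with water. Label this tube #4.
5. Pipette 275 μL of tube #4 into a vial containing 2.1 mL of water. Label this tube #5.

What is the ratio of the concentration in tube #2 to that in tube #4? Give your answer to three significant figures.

Step 1: 1.65 mL + 4100 μL = 5.75 mL total → factor 5.75/1.65 = 3.4848
Step 2: 1.35 mL + 2050 μL = 3.4 mL total → factor 3.4/1.35 = 2.5185
Step 3: 200 μL + 2200 μL = 2400 μL total → factor 2400/200 = 12
Step 4: 450 μL brought to 4650 μL → factor 4650/450 = 10.333
Dilution factor to tube #2 = 8.7767; to tube #4 = 1088.3
[tube #2]/[tube #4] = (factor to tube #4)/(factor to tube #2) = 1088.3/8.7767 = 124

124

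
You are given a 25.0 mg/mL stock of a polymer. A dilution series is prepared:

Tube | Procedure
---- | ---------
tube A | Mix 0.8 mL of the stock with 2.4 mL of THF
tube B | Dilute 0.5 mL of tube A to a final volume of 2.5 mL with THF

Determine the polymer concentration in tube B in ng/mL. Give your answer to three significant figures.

1.25 × 10^6 ng/mL

Step 1: 0.8 mL + 2.4 mL = 3.2 mL total → factor 3.2/0.8 = 4
Step 2: 0.5 mL brought to 2.5 mL → factor 2.5/0.5 = 5
Overall dilution factor = 4 × 5 = 20
Final = 25.0 mg/mL / 20 = 1.250 mg/mL = 1.25 × 10^6 ng/mL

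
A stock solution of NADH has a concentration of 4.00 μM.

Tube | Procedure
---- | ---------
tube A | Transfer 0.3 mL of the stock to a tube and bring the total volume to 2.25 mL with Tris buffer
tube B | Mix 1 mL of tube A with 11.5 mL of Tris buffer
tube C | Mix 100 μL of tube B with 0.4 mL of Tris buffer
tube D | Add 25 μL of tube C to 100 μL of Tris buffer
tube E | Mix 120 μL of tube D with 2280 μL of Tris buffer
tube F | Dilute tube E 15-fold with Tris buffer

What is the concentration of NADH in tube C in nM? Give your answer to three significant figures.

8.53 nM

Step 1: 0.3 mL brought to 2.25 mL → factor 2.25/0.3 = 7.5
Step 2: 1 mL + 11.5 mL = 12.5 mL total → factor 12.5/1 = 12.5
Step 3: 100 μL + 0.4 mL = 500 μL total → factor 500/100 = 5
Dilution factor through tube C = 7.5 × 12.5 × 5 = 468.75
[tube C] = 4.00 μM / 468.75 = 0.008533 μM = 8.53 nM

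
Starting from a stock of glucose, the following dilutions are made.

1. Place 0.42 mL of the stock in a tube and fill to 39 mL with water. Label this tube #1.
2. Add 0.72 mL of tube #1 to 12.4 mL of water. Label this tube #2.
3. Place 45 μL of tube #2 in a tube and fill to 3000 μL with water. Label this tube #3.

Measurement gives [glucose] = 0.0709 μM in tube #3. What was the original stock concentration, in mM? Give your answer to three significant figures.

Step 1: 0.42 mL brought to 39 mL → factor 39/0.42 = 92.857
Step 2: 0.72 mL + 12.4 mL = 13.12 mL total → factor 13.12/0.72 = 18.222
Step 3: 45 μL brought to 3000 μL → factor 3000/45 = 66.667
Overall dilution factor = 92.857 × 18.222 × 66.667 = 1.128 × 10^5
Stock = 0.0709 μM × 1.128 × 10^5 = 7998 μM = 8.00 mM

8.00 mM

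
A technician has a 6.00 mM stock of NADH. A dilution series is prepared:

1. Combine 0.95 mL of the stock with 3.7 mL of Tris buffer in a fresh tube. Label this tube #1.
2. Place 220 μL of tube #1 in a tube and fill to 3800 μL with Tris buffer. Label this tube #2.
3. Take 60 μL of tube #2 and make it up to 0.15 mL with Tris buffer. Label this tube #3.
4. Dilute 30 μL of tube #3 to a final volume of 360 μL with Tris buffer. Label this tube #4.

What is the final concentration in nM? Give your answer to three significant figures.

Step 1: 0.95 mL + 3.7 mL = 4.65 mL total → factor 4.65/0.95 = 4.8947
Step 2: 220 μL brought to 3800 μL → factor 3800/220 = 17.273
Step 3: 60 μL brought to 0.15 mL → factor 150/60 = 2.5
Step 4: 30 μL brought to 360 μL → factor 360/30 = 12
Overall dilution factor = 4.8947 × 17.273 × 2.5 × 12 = 2536.4
Final = 6.00 mM / 2536.4 = 0.002366 mM = 2.37 × 10^3 nM

2.37 × 10^3 nM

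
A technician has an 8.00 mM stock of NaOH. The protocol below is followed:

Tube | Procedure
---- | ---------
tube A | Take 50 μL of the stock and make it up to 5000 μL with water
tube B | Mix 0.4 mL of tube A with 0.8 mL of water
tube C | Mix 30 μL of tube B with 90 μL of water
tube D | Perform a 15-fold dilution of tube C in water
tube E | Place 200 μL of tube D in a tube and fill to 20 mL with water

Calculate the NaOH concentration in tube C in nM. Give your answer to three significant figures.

Step 1: 50 μL brought to 5000 μL → factor 5000/50 = 100
Step 2: 0.4 mL + 0.8 mL = 1.2 mL total → factor 1.2/0.4 = 3
Step 3: 30 μL + 90 μL = 120 μL total → factor 120/30 = 4
Dilution factor through tube C = 100 × 3 × 4 = 1200
[tube C] = 8.00 mM / 1200 = 0.006667 mM = 6.67 × 10^3 nM

6.67 × 10^3 nM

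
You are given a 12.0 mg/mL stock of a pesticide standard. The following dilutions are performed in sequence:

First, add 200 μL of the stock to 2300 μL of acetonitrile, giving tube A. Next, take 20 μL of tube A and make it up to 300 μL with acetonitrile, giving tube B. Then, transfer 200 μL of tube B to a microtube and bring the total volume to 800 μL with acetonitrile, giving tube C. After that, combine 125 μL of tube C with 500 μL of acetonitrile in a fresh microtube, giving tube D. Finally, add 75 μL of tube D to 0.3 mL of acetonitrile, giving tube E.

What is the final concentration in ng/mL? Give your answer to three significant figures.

640 ng/mL

Step 1: 200 μL + 2300 μL = 2500 μL total → factor 2500/200 = 12.5
Step 2: 20 μL brought to 300 μL → factor 300/20 = 15
Step 3: 200 μL brought to 800 μL → factor 800/200 = 4
Step 4: 125 μL + 500 μL = 625 μL total → factor 625/125 = 5
Step 5: 75 μL + 0.3 mL = 375 μL total → factor 375/75 = 5
Overall dilution factor = 12.5 × 15 × 4 × 5 × 5 = 18750
Final = 12.0 mg/mL / 18750 = 0.0006400 mg/mL = 640 ng/mL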